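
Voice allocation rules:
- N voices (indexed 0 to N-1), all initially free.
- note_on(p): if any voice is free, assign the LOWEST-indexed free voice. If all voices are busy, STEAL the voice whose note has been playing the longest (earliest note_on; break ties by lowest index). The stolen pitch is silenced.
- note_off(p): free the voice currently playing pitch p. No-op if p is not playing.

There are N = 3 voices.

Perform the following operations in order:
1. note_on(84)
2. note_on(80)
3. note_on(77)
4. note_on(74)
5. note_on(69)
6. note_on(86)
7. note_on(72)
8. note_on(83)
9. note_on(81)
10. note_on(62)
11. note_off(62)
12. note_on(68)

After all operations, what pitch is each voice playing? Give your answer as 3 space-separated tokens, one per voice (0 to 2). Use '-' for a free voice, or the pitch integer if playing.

Op 1: note_on(84): voice 0 is free -> assigned | voices=[84 - -]
Op 2: note_on(80): voice 1 is free -> assigned | voices=[84 80 -]
Op 3: note_on(77): voice 2 is free -> assigned | voices=[84 80 77]
Op 4: note_on(74): all voices busy, STEAL voice 0 (pitch 84, oldest) -> assign | voices=[74 80 77]
Op 5: note_on(69): all voices busy, STEAL voice 1 (pitch 80, oldest) -> assign | voices=[74 69 77]
Op 6: note_on(86): all voices busy, STEAL voice 2 (pitch 77, oldest) -> assign | voices=[74 69 86]
Op 7: note_on(72): all voices busy, STEAL voice 0 (pitch 74, oldest) -> assign | voices=[72 69 86]
Op 8: note_on(83): all voices busy, STEAL voice 1 (pitch 69, oldest) -> assign | voices=[72 83 86]
Op 9: note_on(81): all voices busy, STEAL voice 2 (pitch 86, oldest) -> assign | voices=[72 83 81]
Op 10: note_on(62): all voices busy, STEAL voice 0 (pitch 72, oldest) -> assign | voices=[62 83 81]
Op 11: note_off(62): free voice 0 | voices=[- 83 81]
Op 12: note_on(68): voice 0 is free -> assigned | voices=[68 83 81]

Answer: 68 83 81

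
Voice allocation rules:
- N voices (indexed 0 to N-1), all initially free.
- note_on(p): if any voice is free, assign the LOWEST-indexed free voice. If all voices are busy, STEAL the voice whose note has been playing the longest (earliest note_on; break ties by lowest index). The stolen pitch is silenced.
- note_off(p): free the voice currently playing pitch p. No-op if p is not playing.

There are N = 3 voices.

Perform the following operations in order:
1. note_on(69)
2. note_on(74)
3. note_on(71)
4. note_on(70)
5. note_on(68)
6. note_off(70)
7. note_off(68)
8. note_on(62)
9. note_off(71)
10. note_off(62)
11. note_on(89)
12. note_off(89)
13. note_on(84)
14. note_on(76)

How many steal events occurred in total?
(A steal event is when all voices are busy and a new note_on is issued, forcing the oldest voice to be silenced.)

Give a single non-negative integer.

Answer: 2

Derivation:
Op 1: note_on(69): voice 0 is free -> assigned | voices=[69 - -]
Op 2: note_on(74): voice 1 is free -> assigned | voices=[69 74 -]
Op 3: note_on(71): voice 2 is free -> assigned | voices=[69 74 71]
Op 4: note_on(70): all voices busy, STEAL voice 0 (pitch 69, oldest) -> assign | voices=[70 74 71]
Op 5: note_on(68): all voices busy, STEAL voice 1 (pitch 74, oldest) -> assign | voices=[70 68 71]
Op 6: note_off(70): free voice 0 | voices=[- 68 71]
Op 7: note_off(68): free voice 1 | voices=[- - 71]
Op 8: note_on(62): voice 0 is free -> assigned | voices=[62 - 71]
Op 9: note_off(71): free voice 2 | voices=[62 - -]
Op 10: note_off(62): free voice 0 | voices=[- - -]
Op 11: note_on(89): voice 0 is free -> assigned | voices=[89 - -]
Op 12: note_off(89): free voice 0 | voices=[- - -]
Op 13: note_on(84): voice 0 is free -> assigned | voices=[84 - -]
Op 14: note_on(76): voice 1 is free -> assigned | voices=[84 76 -]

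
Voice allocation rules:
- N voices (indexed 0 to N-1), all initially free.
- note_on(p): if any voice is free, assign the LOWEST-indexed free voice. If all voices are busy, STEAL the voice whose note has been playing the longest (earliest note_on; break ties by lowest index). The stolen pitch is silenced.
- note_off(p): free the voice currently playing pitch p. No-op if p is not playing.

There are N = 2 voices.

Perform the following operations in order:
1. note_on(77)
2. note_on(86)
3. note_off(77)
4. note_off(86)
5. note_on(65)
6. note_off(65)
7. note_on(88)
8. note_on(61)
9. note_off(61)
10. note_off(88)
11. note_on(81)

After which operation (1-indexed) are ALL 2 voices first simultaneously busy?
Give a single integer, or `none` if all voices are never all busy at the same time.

Op 1: note_on(77): voice 0 is free -> assigned | voices=[77 -]
Op 2: note_on(86): voice 1 is free -> assigned | voices=[77 86]
Op 3: note_off(77): free voice 0 | voices=[- 86]
Op 4: note_off(86): free voice 1 | voices=[- -]
Op 5: note_on(65): voice 0 is free -> assigned | voices=[65 -]
Op 6: note_off(65): free voice 0 | voices=[- -]
Op 7: note_on(88): voice 0 is free -> assigned | voices=[88 -]
Op 8: note_on(61): voice 1 is free -> assigned | voices=[88 61]
Op 9: note_off(61): free voice 1 | voices=[88 -]
Op 10: note_off(88): free voice 0 | voices=[- -]
Op 11: note_on(81): voice 0 is free -> assigned | voices=[81 -]

Answer: 2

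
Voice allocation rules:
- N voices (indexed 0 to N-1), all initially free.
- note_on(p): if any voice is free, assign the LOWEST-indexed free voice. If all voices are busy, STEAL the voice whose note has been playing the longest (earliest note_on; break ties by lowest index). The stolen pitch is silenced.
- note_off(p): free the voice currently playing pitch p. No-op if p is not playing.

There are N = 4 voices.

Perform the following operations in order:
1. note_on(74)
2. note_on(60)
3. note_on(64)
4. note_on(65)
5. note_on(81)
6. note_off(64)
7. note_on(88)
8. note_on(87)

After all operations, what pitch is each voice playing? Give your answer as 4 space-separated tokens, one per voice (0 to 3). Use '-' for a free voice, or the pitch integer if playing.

Op 1: note_on(74): voice 0 is free -> assigned | voices=[74 - - -]
Op 2: note_on(60): voice 1 is free -> assigned | voices=[74 60 - -]
Op 3: note_on(64): voice 2 is free -> assigned | voices=[74 60 64 -]
Op 4: note_on(65): voice 3 is free -> assigned | voices=[74 60 64 65]
Op 5: note_on(81): all voices busy, STEAL voice 0 (pitch 74, oldest) -> assign | voices=[81 60 64 65]
Op 6: note_off(64): free voice 2 | voices=[81 60 - 65]
Op 7: note_on(88): voice 2 is free -> assigned | voices=[81 60 88 65]
Op 8: note_on(87): all voices busy, STEAL voice 1 (pitch 60, oldest) -> assign | voices=[81 87 88 65]

Answer: 81 87 88 65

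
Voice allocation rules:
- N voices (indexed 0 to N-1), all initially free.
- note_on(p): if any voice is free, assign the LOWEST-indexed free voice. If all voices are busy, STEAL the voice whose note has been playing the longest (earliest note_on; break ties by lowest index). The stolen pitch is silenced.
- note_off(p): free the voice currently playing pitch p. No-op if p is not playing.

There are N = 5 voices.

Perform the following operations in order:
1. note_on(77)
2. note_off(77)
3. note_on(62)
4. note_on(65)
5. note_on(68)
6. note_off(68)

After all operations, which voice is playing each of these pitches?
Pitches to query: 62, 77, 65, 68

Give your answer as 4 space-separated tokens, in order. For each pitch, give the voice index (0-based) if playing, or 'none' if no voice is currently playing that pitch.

Op 1: note_on(77): voice 0 is free -> assigned | voices=[77 - - - -]
Op 2: note_off(77): free voice 0 | voices=[- - - - -]
Op 3: note_on(62): voice 0 is free -> assigned | voices=[62 - - - -]
Op 4: note_on(65): voice 1 is free -> assigned | voices=[62 65 - - -]
Op 5: note_on(68): voice 2 is free -> assigned | voices=[62 65 68 - -]
Op 6: note_off(68): free voice 2 | voices=[62 65 - - -]

Answer: 0 none 1 none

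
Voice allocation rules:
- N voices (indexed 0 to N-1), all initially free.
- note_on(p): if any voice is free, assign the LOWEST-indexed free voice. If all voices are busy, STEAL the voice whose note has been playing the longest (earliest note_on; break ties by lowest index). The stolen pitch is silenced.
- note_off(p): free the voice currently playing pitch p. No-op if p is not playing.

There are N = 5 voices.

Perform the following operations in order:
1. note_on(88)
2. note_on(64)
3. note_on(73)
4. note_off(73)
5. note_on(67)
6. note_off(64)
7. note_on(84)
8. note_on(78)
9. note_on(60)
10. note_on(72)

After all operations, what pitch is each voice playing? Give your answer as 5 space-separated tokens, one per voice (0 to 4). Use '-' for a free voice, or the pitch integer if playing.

Op 1: note_on(88): voice 0 is free -> assigned | voices=[88 - - - -]
Op 2: note_on(64): voice 1 is free -> assigned | voices=[88 64 - - -]
Op 3: note_on(73): voice 2 is free -> assigned | voices=[88 64 73 - -]
Op 4: note_off(73): free voice 2 | voices=[88 64 - - -]
Op 5: note_on(67): voice 2 is free -> assigned | voices=[88 64 67 - -]
Op 6: note_off(64): free voice 1 | voices=[88 - 67 - -]
Op 7: note_on(84): voice 1 is free -> assigned | voices=[88 84 67 - -]
Op 8: note_on(78): voice 3 is free -> assigned | voices=[88 84 67 78 -]
Op 9: note_on(60): voice 4 is free -> assigned | voices=[88 84 67 78 60]
Op 10: note_on(72): all voices busy, STEAL voice 0 (pitch 88, oldest) -> assign | voices=[72 84 67 78 60]

Answer: 72 84 67 78 60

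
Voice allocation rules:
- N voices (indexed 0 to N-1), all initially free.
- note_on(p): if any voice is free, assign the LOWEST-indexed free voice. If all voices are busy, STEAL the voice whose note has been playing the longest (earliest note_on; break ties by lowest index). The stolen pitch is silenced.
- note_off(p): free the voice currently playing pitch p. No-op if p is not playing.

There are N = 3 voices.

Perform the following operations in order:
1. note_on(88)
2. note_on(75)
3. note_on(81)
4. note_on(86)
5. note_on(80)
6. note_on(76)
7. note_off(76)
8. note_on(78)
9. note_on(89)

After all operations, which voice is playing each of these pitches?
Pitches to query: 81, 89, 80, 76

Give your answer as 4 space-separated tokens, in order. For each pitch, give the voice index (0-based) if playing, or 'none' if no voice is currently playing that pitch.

Answer: none 0 1 none

Derivation:
Op 1: note_on(88): voice 0 is free -> assigned | voices=[88 - -]
Op 2: note_on(75): voice 1 is free -> assigned | voices=[88 75 -]
Op 3: note_on(81): voice 2 is free -> assigned | voices=[88 75 81]
Op 4: note_on(86): all voices busy, STEAL voice 0 (pitch 88, oldest) -> assign | voices=[86 75 81]
Op 5: note_on(80): all voices busy, STEAL voice 1 (pitch 75, oldest) -> assign | voices=[86 80 81]
Op 6: note_on(76): all voices busy, STEAL voice 2 (pitch 81, oldest) -> assign | voices=[86 80 76]
Op 7: note_off(76): free voice 2 | voices=[86 80 -]
Op 8: note_on(78): voice 2 is free -> assigned | voices=[86 80 78]
Op 9: note_on(89): all voices busy, STEAL voice 0 (pitch 86, oldest) -> assign | voices=[89 80 78]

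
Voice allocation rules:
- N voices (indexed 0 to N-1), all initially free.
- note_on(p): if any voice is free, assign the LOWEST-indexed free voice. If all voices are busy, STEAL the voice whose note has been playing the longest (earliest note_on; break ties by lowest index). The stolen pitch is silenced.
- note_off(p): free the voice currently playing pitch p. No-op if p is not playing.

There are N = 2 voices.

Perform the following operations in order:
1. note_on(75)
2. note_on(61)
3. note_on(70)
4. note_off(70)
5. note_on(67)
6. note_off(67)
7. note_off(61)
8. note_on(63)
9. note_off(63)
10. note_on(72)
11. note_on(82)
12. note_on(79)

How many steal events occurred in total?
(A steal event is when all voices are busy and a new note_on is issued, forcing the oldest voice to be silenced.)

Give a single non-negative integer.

Op 1: note_on(75): voice 0 is free -> assigned | voices=[75 -]
Op 2: note_on(61): voice 1 is free -> assigned | voices=[75 61]
Op 3: note_on(70): all voices busy, STEAL voice 0 (pitch 75, oldest) -> assign | voices=[70 61]
Op 4: note_off(70): free voice 0 | voices=[- 61]
Op 5: note_on(67): voice 0 is free -> assigned | voices=[67 61]
Op 6: note_off(67): free voice 0 | voices=[- 61]
Op 7: note_off(61): free voice 1 | voices=[- -]
Op 8: note_on(63): voice 0 is free -> assigned | voices=[63 -]
Op 9: note_off(63): free voice 0 | voices=[- -]
Op 10: note_on(72): voice 0 is free -> assigned | voices=[72 -]
Op 11: note_on(82): voice 1 is free -> assigned | voices=[72 82]
Op 12: note_on(79): all voices busy, STEAL voice 0 (pitch 72, oldest) -> assign | voices=[79 82]

Answer: 2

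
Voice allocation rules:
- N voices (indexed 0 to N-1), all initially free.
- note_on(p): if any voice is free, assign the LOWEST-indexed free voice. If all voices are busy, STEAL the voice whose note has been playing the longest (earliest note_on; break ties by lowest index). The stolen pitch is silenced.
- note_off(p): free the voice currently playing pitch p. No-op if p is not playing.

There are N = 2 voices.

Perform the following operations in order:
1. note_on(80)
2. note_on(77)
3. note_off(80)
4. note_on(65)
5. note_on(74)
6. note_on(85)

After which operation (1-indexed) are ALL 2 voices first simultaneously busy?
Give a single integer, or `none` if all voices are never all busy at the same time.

Answer: 2

Derivation:
Op 1: note_on(80): voice 0 is free -> assigned | voices=[80 -]
Op 2: note_on(77): voice 1 is free -> assigned | voices=[80 77]
Op 3: note_off(80): free voice 0 | voices=[- 77]
Op 4: note_on(65): voice 0 is free -> assigned | voices=[65 77]
Op 5: note_on(74): all voices busy, STEAL voice 1 (pitch 77, oldest) -> assign | voices=[65 74]
Op 6: note_on(85): all voices busy, STEAL voice 0 (pitch 65, oldest) -> assign | voices=[85 74]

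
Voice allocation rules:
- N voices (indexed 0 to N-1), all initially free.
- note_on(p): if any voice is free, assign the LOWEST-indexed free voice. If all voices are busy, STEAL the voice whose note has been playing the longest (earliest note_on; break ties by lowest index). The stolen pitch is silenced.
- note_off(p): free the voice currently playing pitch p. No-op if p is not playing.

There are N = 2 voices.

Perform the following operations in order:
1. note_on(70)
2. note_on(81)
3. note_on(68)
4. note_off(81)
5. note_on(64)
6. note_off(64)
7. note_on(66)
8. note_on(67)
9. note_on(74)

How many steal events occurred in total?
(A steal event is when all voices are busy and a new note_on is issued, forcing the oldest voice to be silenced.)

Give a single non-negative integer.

Answer: 3

Derivation:
Op 1: note_on(70): voice 0 is free -> assigned | voices=[70 -]
Op 2: note_on(81): voice 1 is free -> assigned | voices=[70 81]
Op 3: note_on(68): all voices busy, STEAL voice 0 (pitch 70, oldest) -> assign | voices=[68 81]
Op 4: note_off(81): free voice 1 | voices=[68 -]
Op 5: note_on(64): voice 1 is free -> assigned | voices=[68 64]
Op 6: note_off(64): free voice 1 | voices=[68 -]
Op 7: note_on(66): voice 1 is free -> assigned | voices=[68 66]
Op 8: note_on(67): all voices busy, STEAL voice 0 (pitch 68, oldest) -> assign | voices=[67 66]
Op 9: note_on(74): all voices busy, STEAL voice 1 (pitch 66, oldest) -> assign | voices=[67 74]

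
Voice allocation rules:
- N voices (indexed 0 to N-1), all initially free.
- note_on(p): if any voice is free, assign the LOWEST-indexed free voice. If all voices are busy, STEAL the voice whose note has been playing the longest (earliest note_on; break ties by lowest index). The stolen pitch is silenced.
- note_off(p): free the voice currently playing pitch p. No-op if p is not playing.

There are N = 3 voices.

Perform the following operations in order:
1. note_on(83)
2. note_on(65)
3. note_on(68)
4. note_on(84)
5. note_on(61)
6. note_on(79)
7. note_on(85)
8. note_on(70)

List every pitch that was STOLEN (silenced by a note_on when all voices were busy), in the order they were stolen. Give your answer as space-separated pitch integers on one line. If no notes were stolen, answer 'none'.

Answer: 83 65 68 84 61

Derivation:
Op 1: note_on(83): voice 0 is free -> assigned | voices=[83 - -]
Op 2: note_on(65): voice 1 is free -> assigned | voices=[83 65 -]
Op 3: note_on(68): voice 2 is free -> assigned | voices=[83 65 68]
Op 4: note_on(84): all voices busy, STEAL voice 0 (pitch 83, oldest) -> assign | voices=[84 65 68]
Op 5: note_on(61): all voices busy, STEAL voice 1 (pitch 65, oldest) -> assign | voices=[84 61 68]
Op 6: note_on(79): all voices busy, STEAL voice 2 (pitch 68, oldest) -> assign | voices=[84 61 79]
Op 7: note_on(85): all voices busy, STEAL voice 0 (pitch 84, oldest) -> assign | voices=[85 61 79]
Op 8: note_on(70): all voices busy, STEAL voice 1 (pitch 61, oldest) -> assign | voices=[85 70 79]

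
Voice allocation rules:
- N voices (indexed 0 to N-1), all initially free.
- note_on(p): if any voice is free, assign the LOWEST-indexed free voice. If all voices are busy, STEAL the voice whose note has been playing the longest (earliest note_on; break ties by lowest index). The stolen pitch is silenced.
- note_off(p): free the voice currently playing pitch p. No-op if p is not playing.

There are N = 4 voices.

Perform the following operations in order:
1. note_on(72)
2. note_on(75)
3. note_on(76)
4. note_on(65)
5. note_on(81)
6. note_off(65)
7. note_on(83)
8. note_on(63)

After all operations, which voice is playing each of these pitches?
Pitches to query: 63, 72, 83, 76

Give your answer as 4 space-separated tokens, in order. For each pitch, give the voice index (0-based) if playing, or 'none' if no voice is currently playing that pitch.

Op 1: note_on(72): voice 0 is free -> assigned | voices=[72 - - -]
Op 2: note_on(75): voice 1 is free -> assigned | voices=[72 75 - -]
Op 3: note_on(76): voice 2 is free -> assigned | voices=[72 75 76 -]
Op 4: note_on(65): voice 3 is free -> assigned | voices=[72 75 76 65]
Op 5: note_on(81): all voices busy, STEAL voice 0 (pitch 72, oldest) -> assign | voices=[81 75 76 65]
Op 6: note_off(65): free voice 3 | voices=[81 75 76 -]
Op 7: note_on(83): voice 3 is free -> assigned | voices=[81 75 76 83]
Op 8: note_on(63): all voices busy, STEAL voice 1 (pitch 75, oldest) -> assign | voices=[81 63 76 83]

Answer: 1 none 3 2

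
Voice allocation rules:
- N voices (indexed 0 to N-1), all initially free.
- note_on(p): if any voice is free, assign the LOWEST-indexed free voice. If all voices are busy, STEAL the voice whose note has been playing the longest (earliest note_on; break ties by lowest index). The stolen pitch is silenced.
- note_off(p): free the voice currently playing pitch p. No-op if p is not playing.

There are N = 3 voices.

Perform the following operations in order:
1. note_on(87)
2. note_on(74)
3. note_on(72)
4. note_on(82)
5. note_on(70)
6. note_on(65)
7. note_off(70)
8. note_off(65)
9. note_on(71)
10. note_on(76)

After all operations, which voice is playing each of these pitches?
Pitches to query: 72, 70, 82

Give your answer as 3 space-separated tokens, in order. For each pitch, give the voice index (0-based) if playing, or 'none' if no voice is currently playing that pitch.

Answer: none none 0

Derivation:
Op 1: note_on(87): voice 0 is free -> assigned | voices=[87 - -]
Op 2: note_on(74): voice 1 is free -> assigned | voices=[87 74 -]
Op 3: note_on(72): voice 2 is free -> assigned | voices=[87 74 72]
Op 4: note_on(82): all voices busy, STEAL voice 0 (pitch 87, oldest) -> assign | voices=[82 74 72]
Op 5: note_on(70): all voices busy, STEAL voice 1 (pitch 74, oldest) -> assign | voices=[82 70 72]
Op 6: note_on(65): all voices busy, STEAL voice 2 (pitch 72, oldest) -> assign | voices=[82 70 65]
Op 7: note_off(70): free voice 1 | voices=[82 - 65]
Op 8: note_off(65): free voice 2 | voices=[82 - -]
Op 9: note_on(71): voice 1 is free -> assigned | voices=[82 71 -]
Op 10: note_on(76): voice 2 is free -> assigned | voices=[82 71 76]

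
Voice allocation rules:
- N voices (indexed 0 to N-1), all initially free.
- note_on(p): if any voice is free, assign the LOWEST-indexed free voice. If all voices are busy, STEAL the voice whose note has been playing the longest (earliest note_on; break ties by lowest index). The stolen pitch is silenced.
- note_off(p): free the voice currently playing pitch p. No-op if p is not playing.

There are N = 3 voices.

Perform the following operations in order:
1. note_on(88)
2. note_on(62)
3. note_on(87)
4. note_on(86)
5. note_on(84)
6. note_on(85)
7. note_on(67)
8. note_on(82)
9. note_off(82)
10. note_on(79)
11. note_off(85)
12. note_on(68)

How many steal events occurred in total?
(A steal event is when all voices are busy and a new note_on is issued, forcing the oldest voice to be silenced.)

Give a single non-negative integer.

Answer: 5

Derivation:
Op 1: note_on(88): voice 0 is free -> assigned | voices=[88 - -]
Op 2: note_on(62): voice 1 is free -> assigned | voices=[88 62 -]
Op 3: note_on(87): voice 2 is free -> assigned | voices=[88 62 87]
Op 4: note_on(86): all voices busy, STEAL voice 0 (pitch 88, oldest) -> assign | voices=[86 62 87]
Op 5: note_on(84): all voices busy, STEAL voice 1 (pitch 62, oldest) -> assign | voices=[86 84 87]
Op 6: note_on(85): all voices busy, STEAL voice 2 (pitch 87, oldest) -> assign | voices=[86 84 85]
Op 7: note_on(67): all voices busy, STEAL voice 0 (pitch 86, oldest) -> assign | voices=[67 84 85]
Op 8: note_on(82): all voices busy, STEAL voice 1 (pitch 84, oldest) -> assign | voices=[67 82 85]
Op 9: note_off(82): free voice 1 | voices=[67 - 85]
Op 10: note_on(79): voice 1 is free -> assigned | voices=[67 79 85]
Op 11: note_off(85): free voice 2 | voices=[67 79 -]
Op 12: note_on(68): voice 2 is free -> assigned | voices=[67 79 68]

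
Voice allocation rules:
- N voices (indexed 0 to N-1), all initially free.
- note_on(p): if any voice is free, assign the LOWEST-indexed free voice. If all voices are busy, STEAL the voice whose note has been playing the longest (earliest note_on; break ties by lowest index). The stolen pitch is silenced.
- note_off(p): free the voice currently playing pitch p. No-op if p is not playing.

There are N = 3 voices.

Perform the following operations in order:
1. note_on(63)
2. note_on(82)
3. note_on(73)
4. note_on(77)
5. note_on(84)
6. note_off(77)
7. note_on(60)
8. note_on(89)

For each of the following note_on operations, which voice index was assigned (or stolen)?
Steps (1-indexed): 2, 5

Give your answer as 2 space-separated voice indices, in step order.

Answer: 1 1

Derivation:
Op 1: note_on(63): voice 0 is free -> assigned | voices=[63 - -]
Op 2: note_on(82): voice 1 is free -> assigned | voices=[63 82 -]
Op 3: note_on(73): voice 2 is free -> assigned | voices=[63 82 73]
Op 4: note_on(77): all voices busy, STEAL voice 0 (pitch 63, oldest) -> assign | voices=[77 82 73]
Op 5: note_on(84): all voices busy, STEAL voice 1 (pitch 82, oldest) -> assign | voices=[77 84 73]
Op 6: note_off(77): free voice 0 | voices=[- 84 73]
Op 7: note_on(60): voice 0 is free -> assigned | voices=[60 84 73]
Op 8: note_on(89): all voices busy, STEAL voice 2 (pitch 73, oldest) -> assign | voices=[60 84 89]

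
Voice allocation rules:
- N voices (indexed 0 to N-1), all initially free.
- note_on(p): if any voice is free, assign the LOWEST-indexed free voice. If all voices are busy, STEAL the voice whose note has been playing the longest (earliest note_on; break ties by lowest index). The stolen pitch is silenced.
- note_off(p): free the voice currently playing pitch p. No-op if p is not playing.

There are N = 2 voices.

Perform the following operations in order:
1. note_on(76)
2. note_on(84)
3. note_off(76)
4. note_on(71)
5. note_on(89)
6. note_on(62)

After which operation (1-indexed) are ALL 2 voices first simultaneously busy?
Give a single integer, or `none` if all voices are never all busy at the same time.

Answer: 2

Derivation:
Op 1: note_on(76): voice 0 is free -> assigned | voices=[76 -]
Op 2: note_on(84): voice 1 is free -> assigned | voices=[76 84]
Op 3: note_off(76): free voice 0 | voices=[- 84]
Op 4: note_on(71): voice 0 is free -> assigned | voices=[71 84]
Op 5: note_on(89): all voices busy, STEAL voice 1 (pitch 84, oldest) -> assign | voices=[71 89]
Op 6: note_on(62): all voices busy, STEAL voice 0 (pitch 71, oldest) -> assign | voices=[62 89]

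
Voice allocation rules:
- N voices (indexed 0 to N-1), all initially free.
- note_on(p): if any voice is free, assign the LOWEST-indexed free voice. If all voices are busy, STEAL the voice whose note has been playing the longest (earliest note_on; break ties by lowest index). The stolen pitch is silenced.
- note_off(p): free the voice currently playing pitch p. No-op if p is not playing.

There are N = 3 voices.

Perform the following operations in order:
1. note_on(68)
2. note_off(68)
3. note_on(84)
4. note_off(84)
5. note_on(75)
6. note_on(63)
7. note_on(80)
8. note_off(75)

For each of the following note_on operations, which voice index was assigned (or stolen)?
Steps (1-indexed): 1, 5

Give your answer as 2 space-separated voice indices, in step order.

Answer: 0 0

Derivation:
Op 1: note_on(68): voice 0 is free -> assigned | voices=[68 - -]
Op 2: note_off(68): free voice 0 | voices=[- - -]
Op 3: note_on(84): voice 0 is free -> assigned | voices=[84 - -]
Op 4: note_off(84): free voice 0 | voices=[- - -]
Op 5: note_on(75): voice 0 is free -> assigned | voices=[75 - -]
Op 6: note_on(63): voice 1 is free -> assigned | voices=[75 63 -]
Op 7: note_on(80): voice 2 is free -> assigned | voices=[75 63 80]
Op 8: note_off(75): free voice 0 | voices=[- 63 80]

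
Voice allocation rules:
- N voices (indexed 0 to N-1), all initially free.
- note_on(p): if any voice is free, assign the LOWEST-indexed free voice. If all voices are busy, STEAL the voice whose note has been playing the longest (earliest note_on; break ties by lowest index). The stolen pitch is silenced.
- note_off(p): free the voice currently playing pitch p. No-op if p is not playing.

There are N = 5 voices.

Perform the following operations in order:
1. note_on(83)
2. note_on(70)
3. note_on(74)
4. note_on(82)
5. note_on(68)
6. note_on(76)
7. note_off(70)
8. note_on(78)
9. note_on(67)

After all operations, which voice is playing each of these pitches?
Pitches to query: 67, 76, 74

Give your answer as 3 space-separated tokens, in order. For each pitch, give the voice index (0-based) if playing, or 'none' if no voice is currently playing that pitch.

Answer: 2 0 none

Derivation:
Op 1: note_on(83): voice 0 is free -> assigned | voices=[83 - - - -]
Op 2: note_on(70): voice 1 is free -> assigned | voices=[83 70 - - -]
Op 3: note_on(74): voice 2 is free -> assigned | voices=[83 70 74 - -]
Op 4: note_on(82): voice 3 is free -> assigned | voices=[83 70 74 82 -]
Op 5: note_on(68): voice 4 is free -> assigned | voices=[83 70 74 82 68]
Op 6: note_on(76): all voices busy, STEAL voice 0 (pitch 83, oldest) -> assign | voices=[76 70 74 82 68]
Op 7: note_off(70): free voice 1 | voices=[76 - 74 82 68]
Op 8: note_on(78): voice 1 is free -> assigned | voices=[76 78 74 82 68]
Op 9: note_on(67): all voices busy, STEAL voice 2 (pitch 74, oldest) -> assign | voices=[76 78 67 82 68]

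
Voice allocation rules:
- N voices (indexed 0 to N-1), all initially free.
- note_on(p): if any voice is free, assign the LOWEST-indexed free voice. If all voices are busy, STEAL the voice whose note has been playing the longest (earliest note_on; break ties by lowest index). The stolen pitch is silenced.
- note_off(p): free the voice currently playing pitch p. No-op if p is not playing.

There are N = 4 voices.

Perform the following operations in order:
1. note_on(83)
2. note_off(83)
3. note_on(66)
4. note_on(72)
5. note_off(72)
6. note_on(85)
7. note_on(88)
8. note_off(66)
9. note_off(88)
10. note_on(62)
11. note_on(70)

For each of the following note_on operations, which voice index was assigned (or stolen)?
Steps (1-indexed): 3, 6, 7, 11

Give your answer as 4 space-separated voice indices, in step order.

Op 1: note_on(83): voice 0 is free -> assigned | voices=[83 - - -]
Op 2: note_off(83): free voice 0 | voices=[- - - -]
Op 3: note_on(66): voice 0 is free -> assigned | voices=[66 - - -]
Op 4: note_on(72): voice 1 is free -> assigned | voices=[66 72 - -]
Op 5: note_off(72): free voice 1 | voices=[66 - - -]
Op 6: note_on(85): voice 1 is free -> assigned | voices=[66 85 - -]
Op 7: note_on(88): voice 2 is free -> assigned | voices=[66 85 88 -]
Op 8: note_off(66): free voice 0 | voices=[- 85 88 -]
Op 9: note_off(88): free voice 2 | voices=[- 85 - -]
Op 10: note_on(62): voice 0 is free -> assigned | voices=[62 85 - -]
Op 11: note_on(70): voice 2 is free -> assigned | voices=[62 85 70 -]

Answer: 0 1 2 2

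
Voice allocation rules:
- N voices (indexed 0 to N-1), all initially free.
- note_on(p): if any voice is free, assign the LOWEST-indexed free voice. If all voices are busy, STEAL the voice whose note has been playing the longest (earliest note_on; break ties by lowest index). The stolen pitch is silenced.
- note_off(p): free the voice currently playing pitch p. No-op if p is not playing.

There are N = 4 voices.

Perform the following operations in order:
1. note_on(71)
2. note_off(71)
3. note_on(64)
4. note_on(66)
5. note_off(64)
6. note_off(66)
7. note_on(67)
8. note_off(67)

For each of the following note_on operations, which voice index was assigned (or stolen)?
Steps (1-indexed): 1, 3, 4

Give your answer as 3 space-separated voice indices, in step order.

Answer: 0 0 1

Derivation:
Op 1: note_on(71): voice 0 is free -> assigned | voices=[71 - - -]
Op 2: note_off(71): free voice 0 | voices=[- - - -]
Op 3: note_on(64): voice 0 is free -> assigned | voices=[64 - - -]
Op 4: note_on(66): voice 1 is free -> assigned | voices=[64 66 - -]
Op 5: note_off(64): free voice 0 | voices=[- 66 - -]
Op 6: note_off(66): free voice 1 | voices=[- - - -]
Op 7: note_on(67): voice 0 is free -> assigned | voices=[67 - - -]
Op 8: note_off(67): free voice 0 | voices=[- - - -]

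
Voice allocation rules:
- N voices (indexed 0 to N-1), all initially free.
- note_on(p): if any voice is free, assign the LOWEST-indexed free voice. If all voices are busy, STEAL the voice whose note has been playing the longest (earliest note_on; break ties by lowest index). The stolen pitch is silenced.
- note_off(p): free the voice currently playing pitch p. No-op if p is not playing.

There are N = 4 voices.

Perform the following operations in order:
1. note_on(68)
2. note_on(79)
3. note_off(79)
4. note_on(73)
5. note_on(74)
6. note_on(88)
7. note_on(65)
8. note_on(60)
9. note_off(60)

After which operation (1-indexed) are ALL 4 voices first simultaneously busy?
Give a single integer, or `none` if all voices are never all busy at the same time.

Answer: 6

Derivation:
Op 1: note_on(68): voice 0 is free -> assigned | voices=[68 - - -]
Op 2: note_on(79): voice 1 is free -> assigned | voices=[68 79 - -]
Op 3: note_off(79): free voice 1 | voices=[68 - - -]
Op 4: note_on(73): voice 1 is free -> assigned | voices=[68 73 - -]
Op 5: note_on(74): voice 2 is free -> assigned | voices=[68 73 74 -]
Op 6: note_on(88): voice 3 is free -> assigned | voices=[68 73 74 88]
Op 7: note_on(65): all voices busy, STEAL voice 0 (pitch 68, oldest) -> assign | voices=[65 73 74 88]
Op 8: note_on(60): all voices busy, STEAL voice 1 (pitch 73, oldest) -> assign | voices=[65 60 74 88]
Op 9: note_off(60): free voice 1 | voices=[65 - 74 88]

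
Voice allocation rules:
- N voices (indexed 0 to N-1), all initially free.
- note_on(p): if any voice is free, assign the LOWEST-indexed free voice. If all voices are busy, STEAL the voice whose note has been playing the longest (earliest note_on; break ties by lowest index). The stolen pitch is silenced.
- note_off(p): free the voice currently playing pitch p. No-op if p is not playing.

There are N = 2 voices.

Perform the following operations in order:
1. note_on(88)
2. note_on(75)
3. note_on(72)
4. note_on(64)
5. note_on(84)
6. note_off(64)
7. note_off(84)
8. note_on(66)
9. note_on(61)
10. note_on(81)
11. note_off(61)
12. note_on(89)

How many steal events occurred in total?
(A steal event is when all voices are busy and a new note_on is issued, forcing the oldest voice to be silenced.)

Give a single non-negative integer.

Op 1: note_on(88): voice 0 is free -> assigned | voices=[88 -]
Op 2: note_on(75): voice 1 is free -> assigned | voices=[88 75]
Op 3: note_on(72): all voices busy, STEAL voice 0 (pitch 88, oldest) -> assign | voices=[72 75]
Op 4: note_on(64): all voices busy, STEAL voice 1 (pitch 75, oldest) -> assign | voices=[72 64]
Op 5: note_on(84): all voices busy, STEAL voice 0 (pitch 72, oldest) -> assign | voices=[84 64]
Op 6: note_off(64): free voice 1 | voices=[84 -]
Op 7: note_off(84): free voice 0 | voices=[- -]
Op 8: note_on(66): voice 0 is free -> assigned | voices=[66 -]
Op 9: note_on(61): voice 1 is free -> assigned | voices=[66 61]
Op 10: note_on(81): all voices busy, STEAL voice 0 (pitch 66, oldest) -> assign | voices=[81 61]
Op 11: note_off(61): free voice 1 | voices=[81 -]
Op 12: note_on(89): voice 1 is free -> assigned | voices=[81 89]

Answer: 4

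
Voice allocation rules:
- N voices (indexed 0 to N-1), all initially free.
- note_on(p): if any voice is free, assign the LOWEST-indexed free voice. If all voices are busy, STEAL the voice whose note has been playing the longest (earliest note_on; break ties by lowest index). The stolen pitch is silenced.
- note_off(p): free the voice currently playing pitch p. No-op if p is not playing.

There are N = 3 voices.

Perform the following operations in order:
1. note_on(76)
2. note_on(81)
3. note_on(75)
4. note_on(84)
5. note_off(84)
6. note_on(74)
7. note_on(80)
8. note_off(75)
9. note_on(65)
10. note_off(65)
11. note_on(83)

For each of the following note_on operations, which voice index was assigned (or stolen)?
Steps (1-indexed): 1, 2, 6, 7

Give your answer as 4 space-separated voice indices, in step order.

Answer: 0 1 0 1

Derivation:
Op 1: note_on(76): voice 0 is free -> assigned | voices=[76 - -]
Op 2: note_on(81): voice 1 is free -> assigned | voices=[76 81 -]
Op 3: note_on(75): voice 2 is free -> assigned | voices=[76 81 75]
Op 4: note_on(84): all voices busy, STEAL voice 0 (pitch 76, oldest) -> assign | voices=[84 81 75]
Op 5: note_off(84): free voice 0 | voices=[- 81 75]
Op 6: note_on(74): voice 0 is free -> assigned | voices=[74 81 75]
Op 7: note_on(80): all voices busy, STEAL voice 1 (pitch 81, oldest) -> assign | voices=[74 80 75]
Op 8: note_off(75): free voice 2 | voices=[74 80 -]
Op 9: note_on(65): voice 2 is free -> assigned | voices=[74 80 65]
Op 10: note_off(65): free voice 2 | voices=[74 80 -]
Op 11: note_on(83): voice 2 is free -> assigned | voices=[74 80 83]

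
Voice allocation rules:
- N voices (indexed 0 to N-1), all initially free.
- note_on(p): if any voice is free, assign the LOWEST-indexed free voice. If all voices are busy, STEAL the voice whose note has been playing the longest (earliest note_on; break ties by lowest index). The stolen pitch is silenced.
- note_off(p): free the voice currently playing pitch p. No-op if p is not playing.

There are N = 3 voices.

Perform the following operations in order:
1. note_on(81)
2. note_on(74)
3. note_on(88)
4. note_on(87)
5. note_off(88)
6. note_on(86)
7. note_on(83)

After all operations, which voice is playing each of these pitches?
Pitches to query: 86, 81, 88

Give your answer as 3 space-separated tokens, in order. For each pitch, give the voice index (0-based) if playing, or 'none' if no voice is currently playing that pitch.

Op 1: note_on(81): voice 0 is free -> assigned | voices=[81 - -]
Op 2: note_on(74): voice 1 is free -> assigned | voices=[81 74 -]
Op 3: note_on(88): voice 2 is free -> assigned | voices=[81 74 88]
Op 4: note_on(87): all voices busy, STEAL voice 0 (pitch 81, oldest) -> assign | voices=[87 74 88]
Op 5: note_off(88): free voice 2 | voices=[87 74 -]
Op 6: note_on(86): voice 2 is free -> assigned | voices=[87 74 86]
Op 7: note_on(83): all voices busy, STEAL voice 1 (pitch 74, oldest) -> assign | voices=[87 83 86]

Answer: 2 none none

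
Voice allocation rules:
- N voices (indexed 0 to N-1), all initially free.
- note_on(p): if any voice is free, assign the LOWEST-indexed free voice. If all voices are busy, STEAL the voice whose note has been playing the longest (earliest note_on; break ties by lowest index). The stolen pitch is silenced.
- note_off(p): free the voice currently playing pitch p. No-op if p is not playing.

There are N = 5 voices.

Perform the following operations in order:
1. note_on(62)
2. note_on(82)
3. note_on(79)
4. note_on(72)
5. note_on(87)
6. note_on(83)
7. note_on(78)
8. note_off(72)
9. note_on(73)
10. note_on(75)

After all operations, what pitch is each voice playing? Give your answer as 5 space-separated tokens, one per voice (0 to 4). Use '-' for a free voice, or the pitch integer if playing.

Op 1: note_on(62): voice 0 is free -> assigned | voices=[62 - - - -]
Op 2: note_on(82): voice 1 is free -> assigned | voices=[62 82 - - -]
Op 3: note_on(79): voice 2 is free -> assigned | voices=[62 82 79 - -]
Op 4: note_on(72): voice 3 is free -> assigned | voices=[62 82 79 72 -]
Op 5: note_on(87): voice 4 is free -> assigned | voices=[62 82 79 72 87]
Op 6: note_on(83): all voices busy, STEAL voice 0 (pitch 62, oldest) -> assign | voices=[83 82 79 72 87]
Op 7: note_on(78): all voices busy, STEAL voice 1 (pitch 82, oldest) -> assign | voices=[83 78 79 72 87]
Op 8: note_off(72): free voice 3 | voices=[83 78 79 - 87]
Op 9: note_on(73): voice 3 is free -> assigned | voices=[83 78 79 73 87]
Op 10: note_on(75): all voices busy, STEAL voice 2 (pitch 79, oldest) -> assign | voices=[83 78 75 73 87]

Answer: 83 78 75 73 87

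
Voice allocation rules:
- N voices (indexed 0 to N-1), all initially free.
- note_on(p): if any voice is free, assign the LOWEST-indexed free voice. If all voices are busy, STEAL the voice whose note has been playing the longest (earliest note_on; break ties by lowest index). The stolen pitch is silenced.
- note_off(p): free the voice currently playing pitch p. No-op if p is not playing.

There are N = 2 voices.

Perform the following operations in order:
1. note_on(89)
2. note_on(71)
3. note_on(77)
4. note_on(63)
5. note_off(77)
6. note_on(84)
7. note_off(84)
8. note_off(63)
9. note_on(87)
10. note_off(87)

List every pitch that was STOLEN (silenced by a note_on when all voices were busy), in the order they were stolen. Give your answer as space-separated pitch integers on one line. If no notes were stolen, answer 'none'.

Op 1: note_on(89): voice 0 is free -> assigned | voices=[89 -]
Op 2: note_on(71): voice 1 is free -> assigned | voices=[89 71]
Op 3: note_on(77): all voices busy, STEAL voice 0 (pitch 89, oldest) -> assign | voices=[77 71]
Op 4: note_on(63): all voices busy, STEAL voice 1 (pitch 71, oldest) -> assign | voices=[77 63]
Op 5: note_off(77): free voice 0 | voices=[- 63]
Op 6: note_on(84): voice 0 is free -> assigned | voices=[84 63]
Op 7: note_off(84): free voice 0 | voices=[- 63]
Op 8: note_off(63): free voice 1 | voices=[- -]
Op 9: note_on(87): voice 0 is free -> assigned | voices=[87 -]
Op 10: note_off(87): free voice 0 | voices=[- -]

Answer: 89 71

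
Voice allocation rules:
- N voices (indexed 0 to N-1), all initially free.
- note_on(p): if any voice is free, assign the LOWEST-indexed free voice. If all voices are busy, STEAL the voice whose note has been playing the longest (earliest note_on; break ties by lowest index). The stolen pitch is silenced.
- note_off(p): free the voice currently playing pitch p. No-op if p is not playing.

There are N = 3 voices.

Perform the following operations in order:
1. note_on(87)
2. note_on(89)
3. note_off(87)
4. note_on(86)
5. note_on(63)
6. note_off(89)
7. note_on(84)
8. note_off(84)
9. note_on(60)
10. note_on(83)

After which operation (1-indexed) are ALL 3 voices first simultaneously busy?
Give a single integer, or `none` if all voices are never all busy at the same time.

Answer: 5

Derivation:
Op 1: note_on(87): voice 0 is free -> assigned | voices=[87 - -]
Op 2: note_on(89): voice 1 is free -> assigned | voices=[87 89 -]
Op 3: note_off(87): free voice 0 | voices=[- 89 -]
Op 4: note_on(86): voice 0 is free -> assigned | voices=[86 89 -]
Op 5: note_on(63): voice 2 is free -> assigned | voices=[86 89 63]
Op 6: note_off(89): free voice 1 | voices=[86 - 63]
Op 7: note_on(84): voice 1 is free -> assigned | voices=[86 84 63]
Op 8: note_off(84): free voice 1 | voices=[86 - 63]
Op 9: note_on(60): voice 1 is free -> assigned | voices=[86 60 63]
Op 10: note_on(83): all voices busy, STEAL voice 0 (pitch 86, oldest) -> assign | voices=[83 60 63]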